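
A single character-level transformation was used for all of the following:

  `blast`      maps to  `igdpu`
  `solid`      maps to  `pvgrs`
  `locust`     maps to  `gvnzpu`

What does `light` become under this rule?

b(1)→i(8) and l(11)→g(6) fit y≡5x+3 (mod 26); the inverse of 5 mod 26 is 21. Treating letters as 0–25, the rule is x ↦ 5x + 3 (mod 26).
On light: l(11)→5·11+3≡6=g; i(8)→5·8+3≡17=r; g(6)→5·6+3≡7=h; h(7)→5·7+3≡12=m; t(19)→5·19+3≡20=u (all mod 26).

grhmu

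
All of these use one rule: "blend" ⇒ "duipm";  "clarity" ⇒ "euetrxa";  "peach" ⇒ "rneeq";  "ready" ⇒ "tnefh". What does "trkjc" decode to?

right

Shifts by position in blend: pos 0: b→d (+2), pos 1: l→u (+9), pos 2: e→i (+4), pos 3: n→p (+2), pos 4: d→m (+9) — repeating every 3. It's a Vigenère-style cipher with numeric key [2,9,4]: position i shifts by key[i mod 3].
Decoding trkjc: t−2=r, r−9=i, k−4=g, j−2=h, c−9=t.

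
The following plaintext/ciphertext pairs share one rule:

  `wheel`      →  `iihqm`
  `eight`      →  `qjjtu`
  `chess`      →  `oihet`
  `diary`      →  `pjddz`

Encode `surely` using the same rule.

Shifts by position in wheel: pos 0: w→i (+12), pos 1: h→i (+1), pos 2: e→h (+3), pos 3: e→q (+12), pos 4: l→m (+1) — repeating every 3. A repeating key of period 3 is used — shifts +12, +1, +3 over and over.
For surely: s+12=e, u+1=v, r+3=u, e+12=q, l+1=m, y+3=b.

evuqmb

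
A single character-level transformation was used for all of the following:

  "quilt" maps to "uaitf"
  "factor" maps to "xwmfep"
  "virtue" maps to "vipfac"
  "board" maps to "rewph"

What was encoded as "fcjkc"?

tense

q(16)→u(20) and u(20)→a(0) fit y≡21x+22 (mod 26); the inverse of 21 mod 26 is 5. This is an affine cipher: with a=0,…,z=25, each position x becomes (21x+22) mod 26.
Undoing it on fcjkc: f(5)→5·(5−22)≡19=t; c(2)→5·(2−22)≡4=e; j(9)→5·(9−22)≡13=n; k(10)→5·(10−22)≡18=s; c(2)→5·(2−22)≡4=e (all mod 26).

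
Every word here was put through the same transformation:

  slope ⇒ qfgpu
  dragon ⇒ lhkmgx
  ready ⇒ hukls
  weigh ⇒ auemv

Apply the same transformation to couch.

cgicv

s(18)→q(16) and l(11)→f(5) fit y≡9x+10 (mod 26); the inverse of 9 mod 26 is 3. Treating letters as 0–25, the rule is x ↦ 9x + 10 (mod 26).
For couch: c(2)→9·2+10≡2=c; o(14)→9·14+10≡6=g; u(20)→9·20+10≡8=i; c(2)→9·2+10≡2=c; h(7)→9·7+10≡21=v (all mod 26).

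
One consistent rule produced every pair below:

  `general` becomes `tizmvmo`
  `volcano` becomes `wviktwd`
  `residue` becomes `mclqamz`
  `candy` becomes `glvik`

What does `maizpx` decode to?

phrase

The output letters match the input read backwards, each shifted +8: general reversed is lareneg. Two steps: reverse the string, then apply a Caesar shift of +8.
Undoing it on maizpx: shift back: m−8=e, a−8=s, i−8=a, z−8=r, p−8=h, x−8=p → esarhp; then reverse → phrase.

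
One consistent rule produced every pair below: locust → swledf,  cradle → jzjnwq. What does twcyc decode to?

motor

In locust: l→s is +7, o→w is +8, c→l is +9, u→e is +10 — the shift increases by 1 each position. Letter i (0-indexed) is shifted by i+7, so successive shifts are 7, 8, 9, ….
Reversing it on twcyc: t−7=m, w−8=o, c−9=t, y−10=o, c−11=r.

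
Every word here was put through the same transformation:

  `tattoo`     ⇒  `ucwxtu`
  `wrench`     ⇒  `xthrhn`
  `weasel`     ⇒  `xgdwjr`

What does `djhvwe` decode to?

In tattoo: t→u is +1, a→c is +2, t→w is +3, t→x is +4 — the shift increases by 1 each position. Each letter shifts forward by (position + 1), i.e. 1, 2, 3, … — the shift grows by one for each successive letter.
Decoding djhvwe: d−1=c, j−2=h, h−3=e, v−4=r, w−5=r, e−6=y.

cherry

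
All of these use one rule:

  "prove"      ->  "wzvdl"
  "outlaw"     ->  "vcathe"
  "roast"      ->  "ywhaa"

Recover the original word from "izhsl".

brake

Shifts by position in prove: pos 0: p→w (+7), pos 1: r→z (+8), pos 2: o→v (+7), pos 3: v→d (+8) — repeating every 2. A repeating key of period 2 is used — shifts +7, +8 over and over.
Undoing it on izhsl: i−7=b, z−8=r, h−7=a, s−8=k, l−7=e.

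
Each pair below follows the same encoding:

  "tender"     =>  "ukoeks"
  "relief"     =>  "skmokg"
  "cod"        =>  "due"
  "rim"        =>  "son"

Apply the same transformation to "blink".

cmool

The shift depends on letter class: consonant t→u is +1, but vowel e→k is +6. The rule splits by letter class: vowels +6, consonants +1.
On blink: b(cons)+1=c, l(cons)+1=m, i(vowel)+6=o, n(cons)+1=o, k(cons)+1=l.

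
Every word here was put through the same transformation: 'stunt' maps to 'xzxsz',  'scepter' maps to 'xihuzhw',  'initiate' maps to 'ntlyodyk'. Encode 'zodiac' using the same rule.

eugngf

Shifts by position in stunt: pos 0: s→x (+5), pos 1: t→z (+6), pos 2: u→x (+3), pos 3: n→s (+5), pos 4: t→z (+6) — repeating every 3. The shifts repeat in a cycle of length 3: positions 0,1,… shift by +5, +6, +3, then the pattern repeats.
Applying it to zodiac: z+5=e, o+6=u, d+3=g, i+5=n, a+6=g, c+3=f.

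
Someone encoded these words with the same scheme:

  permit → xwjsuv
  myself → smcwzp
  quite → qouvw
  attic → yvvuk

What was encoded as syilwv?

magnet

This is an affine cipher: with a=0,…,z=25, each position x becomes (19x+24) mod 26.
Decoding syilwv: s(18)→11·(18−24)≡12=m; y(24)→11·(24−24)≡0=a; i(8)→11·(8−24)≡6=g; l(11)→11·(11−24)≡13=n; w(22)→11·(22−24)≡4=e; v(21)→11·(21−24)≡19=t (all mod 26).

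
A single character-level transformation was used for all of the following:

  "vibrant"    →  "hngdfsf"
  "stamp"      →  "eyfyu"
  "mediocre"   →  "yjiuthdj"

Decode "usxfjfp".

Shifts by position in vibrant: pos 0: v→h (+12), pos 1: i→n (+5), pos 2: b→g (+5), pos 3: r→d (+12), pos 4: a→f (+5), pos 5: n→s (+5) — repeating every 3. A repeating key of period 3 is used — shifts +12, +5, +5 over and over.
Decoding usxfjfp: u−12=i, s−5=n, x−5=s, f−12=t, j−5=e, f−5=a, p−12=d.

instead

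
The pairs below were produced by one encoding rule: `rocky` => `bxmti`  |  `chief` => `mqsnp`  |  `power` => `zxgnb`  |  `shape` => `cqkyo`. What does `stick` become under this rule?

ccslu

It's a Vigenère-style cipher with numeric key [10,9]: position i shifts by key[i mod 2].
On stick: s+10=c, t+9=c, i+10=s, c+9=l, k+10=u.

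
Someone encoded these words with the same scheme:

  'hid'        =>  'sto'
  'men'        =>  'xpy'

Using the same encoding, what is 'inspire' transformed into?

tydatcp

Every letter moves 11 places later in the alphabet, wrapping around z→a.
For inspire: i+11=t, n+11=y, s+11=d, p+11=a, i+11=t, r+11=c, e+11=p.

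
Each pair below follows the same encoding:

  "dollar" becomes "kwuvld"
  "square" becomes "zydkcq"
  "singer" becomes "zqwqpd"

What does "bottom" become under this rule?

iwcdzy

Each letter shifts forward by (position + 7), i.e. 7, 8, 9, … — the shift grows by one for each successive letter.
On bottom: b+7=i, o+8=w, t+9=c, t+10=d, o+11=z, m+12=y.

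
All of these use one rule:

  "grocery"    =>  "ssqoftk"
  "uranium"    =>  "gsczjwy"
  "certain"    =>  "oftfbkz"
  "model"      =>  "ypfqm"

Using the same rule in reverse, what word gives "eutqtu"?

Shifts by position in grocery: pos 0: g→s (+12), pos 1: r→s (+1), pos 2: o→q (+2), pos 3: c→o (+12), pos 4: e→f (+1), pos 5: r→t (+2) — repeating every 3. It's a Vigenère-style cipher with numeric key [12,1,2]: position i shifts by key[i mod 3].
Decoding eutqtu: e−12=s, u−1=t, t−2=r, q−12=e, t−1=s, u−2=s.

stress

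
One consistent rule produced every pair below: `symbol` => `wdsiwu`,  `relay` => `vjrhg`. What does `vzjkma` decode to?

In symbol: s→w is +4, y→d is +5, m→s is +6, b→i is +7 — the shift increases by 1 each position. The shift increases by 1 at each position, starting from +4: 4, 5, 6, ….
Decoding vzjkma: v−4=r, z−5=u, j−6=d, k−7=d, m−8=e, a−9=r.

rudder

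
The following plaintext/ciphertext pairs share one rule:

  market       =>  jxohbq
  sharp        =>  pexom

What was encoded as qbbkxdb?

Compare letters: m→j is +23, a→x is +23, r→o is +23 — a constant shift. Each letter is shifted forward by 23 in the alphabet (a Caesar shift of +23).
Reversing it on qbbkxdb: q−23=t, b−23=e, b−23=e, k−23=n, x−23=a, d−23=g, b−23=e.

teenage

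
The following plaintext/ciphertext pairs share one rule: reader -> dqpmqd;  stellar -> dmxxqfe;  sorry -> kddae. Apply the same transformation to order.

The output letters match the input read backwards, each shifted +12: reader reversed is redaer. Read the word backwards and shift each letter +12.
Applying it to order: reverse → redro; then shift: r+12=d, e+12=q, d+12=p, r+12=d, o+12=a.

dqpda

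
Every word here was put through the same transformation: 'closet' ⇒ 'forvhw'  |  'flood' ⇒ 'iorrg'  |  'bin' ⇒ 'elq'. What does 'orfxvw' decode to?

Compare letters: c→f is +3, l→o is +3, o→r is +3 — a constant shift. It's a constant shift of +3 (ROT3).
Decoding orfxvw: o−3=l, r−3=o, f−3=c, x−3=u, v−3=s, w−3=t.

locust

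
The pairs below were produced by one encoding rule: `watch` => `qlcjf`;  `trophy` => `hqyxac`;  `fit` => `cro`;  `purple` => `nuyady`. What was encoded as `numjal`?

The output letters match the input read backwards, each shifted +9: watch reversed is hctaw. Read the word backwards and shift each letter +9.
Undoing it on numjal: shift back: n−9=e, u−9=l, m−9=d, j−9=a, a−9=r, l−9=c → eldarc; then reverse → cradle.

cradle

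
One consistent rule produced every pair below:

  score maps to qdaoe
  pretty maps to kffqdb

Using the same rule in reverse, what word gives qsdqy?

Two steps: reverse the string, then apply a Caesar shift of +12.
Undoing it on qsdqy: shift back: q−12=e, s−12=g, d−12=r, q−12=e, y−12=m → egrem; then reverse → merge.

merge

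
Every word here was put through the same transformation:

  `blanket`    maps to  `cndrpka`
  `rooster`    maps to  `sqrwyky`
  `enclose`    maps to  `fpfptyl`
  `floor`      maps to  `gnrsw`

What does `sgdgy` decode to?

react

In blanket: b→c is +1, l→n is +2, a→d is +3, n→r is +4 — the shift increases by 1 each position. Letter i (0-indexed) is shifted by i+1, so successive shifts are 1, 2, 3, ….
Reversing it on sgdgy: s−1=r, g−2=e, d−3=a, g−4=c, y−5=t.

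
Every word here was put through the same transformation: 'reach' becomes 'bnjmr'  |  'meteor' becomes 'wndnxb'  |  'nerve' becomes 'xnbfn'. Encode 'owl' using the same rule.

xgv

The shift depends on letter class: consonant r→b is +10, but vowel e→n is +9. Vowels shift forward by 9 and consonants shift forward by 10.
For owl: o(vowel)+9=x, w(cons)+10=g, l(cons)+10=v.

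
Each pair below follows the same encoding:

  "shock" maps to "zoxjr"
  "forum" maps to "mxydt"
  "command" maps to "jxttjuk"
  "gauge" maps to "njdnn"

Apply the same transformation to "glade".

nsjkn

The shift depends on letter class: consonant s→z is +7, but vowel o→x is +9. Vowels shift forward by 9 and consonants shift forward by 7.
On glade: g(cons)+7=n, l(cons)+7=s, a(vowel)+9=j, d(cons)+7=k, e(vowel)+9=n.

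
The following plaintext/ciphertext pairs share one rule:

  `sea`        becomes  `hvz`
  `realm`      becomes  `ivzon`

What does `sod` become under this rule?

Each pair mirrors across the alphabet (s↔h, e↔v, a↔z): positions sum to 25. Each letter is replaced by its mirror in the alphabet: a↔z, b↔y, c↔x, and so on (the Atbash cipher).
Applying it to sod: s↔h, o↔l, d↔w.

hlw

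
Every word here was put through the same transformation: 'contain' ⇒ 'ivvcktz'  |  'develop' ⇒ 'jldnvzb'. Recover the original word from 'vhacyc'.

pastor

In contain: c→i is +6, o→v is +7, n→v is +8, t→c is +9 — the shift increases by 1 each position. The shift increases by 1 at each position, starting from +6: 6, 7, 8, ….
Undoing it on vhacyc: v−6=p, h−7=a, a−8=s, c−9=t, y−10=o, c−11=r.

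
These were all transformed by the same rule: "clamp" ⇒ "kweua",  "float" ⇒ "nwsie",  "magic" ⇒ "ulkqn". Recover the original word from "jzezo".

board

Shifts by position in clamp: pos 0: c→k (+8), pos 1: l→w (+11), pos 2: a→e (+4), pos 3: m→u (+8), pos 4: p→a (+11) — repeating every 3. A repeating key of period 3 is used — shifts +8, +11, +4 over and over.
Undoing it on jzezo: j−8=b, z−11=o, e−4=a, z−8=r, o−11=d.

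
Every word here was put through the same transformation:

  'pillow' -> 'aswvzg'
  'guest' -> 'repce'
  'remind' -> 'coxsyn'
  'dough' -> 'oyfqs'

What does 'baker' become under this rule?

mkvoc

A repeating key of period 2 is used — shifts +11, +10 over and over.
Applying it to baker: b+11=m, a+10=k, k+11=v, e+10=o, r+11=c.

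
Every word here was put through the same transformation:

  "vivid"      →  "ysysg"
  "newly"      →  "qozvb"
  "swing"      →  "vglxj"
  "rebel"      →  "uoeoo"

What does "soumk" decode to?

Shifts by position in vivid: pos 0: v→y (+3), pos 1: i→s (+10), pos 2: v→y (+3), pos 3: i→s (+10) — repeating every 2. A repeating key of period 2 is used — shifts +3, +10 over and over.
Reversing it on soumk: s−3=p, o−10=e, u−3=r, m−10=c, k−3=h.

perch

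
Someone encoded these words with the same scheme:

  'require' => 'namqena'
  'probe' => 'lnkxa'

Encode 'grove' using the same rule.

Compare letters: r→n is +22, e→a is +22, q→m is +22 — a constant shift. It's a constant shift of +22 (ROT22).
On grove: g+22=c, r+22=n, o+22=k, v+22=r, e+22=a.

cnkra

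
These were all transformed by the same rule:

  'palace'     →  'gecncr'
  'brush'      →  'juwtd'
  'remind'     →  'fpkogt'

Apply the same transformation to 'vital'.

The output letters match the input read backwards, each shifted +2: palace reversed is ecalap. The word is reversed, then every letter is shifted forward by 2.
Applying it to vital: reverse → lativ; then shift: l+2=n, a+2=c, t+2=v, i+2=k, v+2=x.

ncvkx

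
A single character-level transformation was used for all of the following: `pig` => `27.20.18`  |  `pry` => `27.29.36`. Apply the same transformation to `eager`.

16.12.18.16.29

p is letter #16 and maps to 27: an offset of 11. Each letter is replaced by its alphabet position (a=1..z=26) + 11.
On eager: e=5→16, a=1→12, g=7→18, e=5→16, r=18→29.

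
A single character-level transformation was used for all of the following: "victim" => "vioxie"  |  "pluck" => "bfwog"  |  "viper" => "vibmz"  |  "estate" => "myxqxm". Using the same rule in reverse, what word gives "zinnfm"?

v(21)→v(21) and i(8)→i(8) fit y≡25x+16 (mod 26); the inverse of 25 mod 26 is 25. This is an affine cipher: with a=0,…,z=25, each position x becomes (25x+16) mod 26.
Reversing it on zinnfm: z(25)→25·(25−16)≡17=r; i(8)→25·(8−16)≡8=i; n(13)→25·(13−16)≡3=d; n(13)→25·(13−16)≡3=d; f(5)→25·(5−16)≡11=l; m(12)→25·(12−16)≡4=e (all mod 26).

riddle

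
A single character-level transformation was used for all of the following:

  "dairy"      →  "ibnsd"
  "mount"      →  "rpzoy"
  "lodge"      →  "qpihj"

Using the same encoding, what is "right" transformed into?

wjliy

Shifts by position in dairy: pos 0: d→i (+5), pos 1: a→b (+1), pos 2: i→n (+5), pos 3: r→s (+1) — repeating every 2. A repeating key of period 2 is used — shifts +5, +1 over and over.
For right: r+5=w, i+1=j, g+5=l, h+1=i, t+5=y.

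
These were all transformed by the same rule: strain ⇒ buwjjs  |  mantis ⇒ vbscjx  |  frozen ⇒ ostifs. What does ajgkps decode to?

ribbon

Shifts by position in strain: pos 0: s→b (+9), pos 1: t→u (+1), pos 2: r→w (+5), pos 3: a→j (+9), pos 4: i→j (+1), pos 5: n→s (+5) — repeating every 3. It's a Vigenère-style cipher with numeric key [9,1,5]: position i shifts by key[i mod 3].
Decoding ajgkps: a−9=r, j−1=i, g−5=b, k−9=b, p−1=o, s−5=n.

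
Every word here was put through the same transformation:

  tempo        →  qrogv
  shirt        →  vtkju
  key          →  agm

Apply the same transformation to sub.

dwu

Read the word backwards and shift each letter +2.
On sub: reverse → bus; then shift: b+2=d, u+2=w, s+2=u.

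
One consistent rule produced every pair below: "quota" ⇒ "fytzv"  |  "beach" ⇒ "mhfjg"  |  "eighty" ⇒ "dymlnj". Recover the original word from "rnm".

him

The output letters match the input read backwards, each shifted +5: quota reversed is atouq. Two steps: reverse the string, then apply a Caesar shift of +5.
Undoing it on rnm: shift back: r−5=m, n−5=i, m−5=h → mih; then reverse → him.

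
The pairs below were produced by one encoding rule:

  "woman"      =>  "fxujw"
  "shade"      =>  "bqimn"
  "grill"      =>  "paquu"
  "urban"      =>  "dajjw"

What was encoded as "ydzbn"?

A repeating key of period 3 is used — shifts +9, +9, +8 over and over.
Reversing it on ydzbn: y−9=p, d−9=u, z−8=r, b−9=s, n−9=e.

purse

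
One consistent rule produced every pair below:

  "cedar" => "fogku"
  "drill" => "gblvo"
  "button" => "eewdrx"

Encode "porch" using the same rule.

Shifts by position in cedar: pos 0: c→f (+3), pos 1: e→o (+10), pos 2: d→g (+3), pos 3: a→k (+10) — repeating every 2. It's a Vigenère-style cipher with numeric key [3,10]: position i shifts by key[i mod 2].
For porch: p+3=s, o+10=y, r+3=u, c+10=m, h+3=k.

syumk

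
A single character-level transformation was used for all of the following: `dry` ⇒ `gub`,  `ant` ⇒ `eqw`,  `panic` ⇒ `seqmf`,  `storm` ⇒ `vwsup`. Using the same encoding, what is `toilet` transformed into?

The shift depends on letter class: consonant d→g is +3, but vowel a→e is +4. Two shifts are in play — +4 for a/e/i/o/u, +3 for every other letter.
Applying it to toilet: t(cons)+3=w, o(vowel)+4=s, i(vowel)+4=m, l(cons)+3=o, e(vowel)+4=i, t(cons)+3=w.

wsmoiw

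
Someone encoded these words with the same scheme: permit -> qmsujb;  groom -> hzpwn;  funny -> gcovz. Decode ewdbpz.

doctor

Shifts by position in permit: pos 0: p→q (+1), pos 1: e→m (+8), pos 2: r→s (+1), pos 3: m→u (+8) — repeating every 2. A repeating key of period 2 is used — shifts +1, +8 over and over.
Undoing it on ewdbpz: e−1=d, w−8=o, d−1=c, b−8=t, p−1=o, z−8=r.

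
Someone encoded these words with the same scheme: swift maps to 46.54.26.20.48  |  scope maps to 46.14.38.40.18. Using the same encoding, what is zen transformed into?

60.18.36

s(#19)→46 and w(#23)→54: differences scale by 2, so n = 2·pos + 8. Each letter becomes 2×(its alphabet position, a=1..z=26) + 8.
On zen: z=26→60, e=5→18, n=14→36.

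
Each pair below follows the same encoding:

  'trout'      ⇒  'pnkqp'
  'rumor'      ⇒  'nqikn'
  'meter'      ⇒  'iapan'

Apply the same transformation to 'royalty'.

Each letter is shifted forward by 22 in the alphabet (a Caesar shift of +22).
On royalty: r+22=n, o+22=k, y+22=u, a+22=w, l+22=h, t+22=p, y+22=u.

nkuwhpu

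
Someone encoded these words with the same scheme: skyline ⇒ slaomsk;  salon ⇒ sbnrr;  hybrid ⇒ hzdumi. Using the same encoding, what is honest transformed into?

hpphwy

In skyline: s→s is +0, k→l is +1, y→a is +2, l→o is +3 — the shift increases by 1 each position. The shift increases by 1 at each position, starting from +0: 0, 1, 2, ….
For honest: h+0=h, o+1=p, n+2=p, e+3=h, s+4=w, t+5=y.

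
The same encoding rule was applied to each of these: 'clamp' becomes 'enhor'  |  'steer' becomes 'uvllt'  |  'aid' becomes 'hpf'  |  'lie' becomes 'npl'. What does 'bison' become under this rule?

The shift depends on letter class: consonant c→e is +2, but vowel a→h is +7. Vowels shift forward by 7 and consonants shift forward by 2.
Applying it to bison: b(cons)+2=d, i(vowel)+7=p, s(cons)+2=u, o(vowel)+7=v, n(cons)+2=p.

dpuvp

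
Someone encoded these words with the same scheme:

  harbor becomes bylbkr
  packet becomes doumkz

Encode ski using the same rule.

suc

The output letters match the input read backwards, each shifted +10: harbor reversed is robrah. Two steps: reverse the string, then apply a Caesar shift of +10.
For ski: reverse → iks; then shift: i+10=s, k+10=u, s+10=c.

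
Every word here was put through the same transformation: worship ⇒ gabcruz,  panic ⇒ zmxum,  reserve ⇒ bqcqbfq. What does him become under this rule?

The shift depends on letter class: consonant w→g is +10, but vowel o→a is +12. Two shifts are in play — +12 for a/e/i/o/u, +10 for every other letter.
For him: h(cons)+10=r, i(vowel)+12=u, m(cons)+10=w.

ruw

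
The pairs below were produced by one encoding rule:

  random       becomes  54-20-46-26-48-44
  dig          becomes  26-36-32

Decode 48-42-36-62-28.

The formula is n = 2×(alphabet index, a=1) + 18.
Reversing it on 48-42-36-62-28: 48→(48−18)÷2=15=o, 42→(42−18)÷2=12=l, 36→(36−18)÷2=9=i, 62→(62−18)÷2=22=v, 28→(28−18)÷2=5=e.

olive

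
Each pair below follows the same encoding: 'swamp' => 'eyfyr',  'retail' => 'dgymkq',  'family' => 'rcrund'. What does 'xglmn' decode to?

legal

Shifts by position in swamp: pos 0: s→e (+12), pos 1: w→y (+2), pos 2: a→f (+5), pos 3: m→y (+12), pos 4: p→r (+2) — repeating every 3. It's a Vigenère-style cipher with numeric key [12,2,5]: position i shifts by key[i mod 3].
Decoding xglmn: x−12=l, g−2=e, l−5=g, m−12=a, n−2=l.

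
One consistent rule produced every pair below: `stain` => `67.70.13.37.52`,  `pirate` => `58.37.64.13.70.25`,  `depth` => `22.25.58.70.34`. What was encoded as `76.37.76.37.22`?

vivid

s(#19)→67 and t(#20)→70: differences scale by 3, so n = 3·pos + 10. With a=1..z=26, the number is 3·pos + 10.
Decoding 76.37.76.37.22: 76→(76−10)÷3=22=v, 37→(37−10)÷3=9=i, 76→(76−10)÷3=22=v, 37→(37−10)÷3=9=i, 22→(22−10)÷3=4=d.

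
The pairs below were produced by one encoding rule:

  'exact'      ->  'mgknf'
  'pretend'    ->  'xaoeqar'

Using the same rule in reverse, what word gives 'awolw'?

sneak

In exact: e→m is +8, x→g is +9, a→k is +10, c→n is +11 — the shift increases by 1 each position. Letter i (0-indexed) is shifted by i+8, so successive shifts are 8, 9, 10, ….
Decoding awolw: a−8=s, w−9=n, o−10=e, l−11=a, w−12=k.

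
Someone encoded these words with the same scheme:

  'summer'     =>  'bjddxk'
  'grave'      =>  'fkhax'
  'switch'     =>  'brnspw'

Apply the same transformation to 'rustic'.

s(18)→b(1) and u(20)→j(9) fit y≡17x+7 (mod 26); the inverse of 17 mod 26 is 23. Treating letters as 0–25, the rule is x ↦ 17x + 7 (mod 26).
Applying it to rustic: r(17)→17·17+7≡10=k; u(20)→17·20+7≡9=j; s(18)→17·18+7≡1=b; t(19)→17·19+7≡18=s; i(8)→17·8+7≡13=n; c(2)→17·2+7≡15=p (all mod 26).

kjbsnp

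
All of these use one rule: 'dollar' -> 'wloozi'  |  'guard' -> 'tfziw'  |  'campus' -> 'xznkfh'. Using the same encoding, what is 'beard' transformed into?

Each pair mirrors across the alphabet (d↔w, o↔l, l↔o): positions sum to 25. This is the alphabet-reversal cipher (Atbash): a becomes z, b becomes y, etc.
Applying it to beard: b↔y, e↔v, a↔z, r↔i, d↔w.

yvziw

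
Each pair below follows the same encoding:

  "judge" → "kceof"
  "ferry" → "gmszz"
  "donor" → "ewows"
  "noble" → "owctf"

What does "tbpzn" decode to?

The shifts repeat in a cycle of length 2: positions 0,1,… shift by +1, +8, then the pattern repeats.
Decoding tbpzn: t−1=s, b−8=t, p−1=o, z−8=r, n−1=m.

storm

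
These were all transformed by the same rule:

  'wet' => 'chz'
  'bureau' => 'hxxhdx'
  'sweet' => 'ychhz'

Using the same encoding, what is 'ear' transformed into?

The shift depends on letter class: consonant w→c is +6, but vowel e→h is +3. Vowels shift forward by 3 and consonants shift forward by 6.
For ear: e(vowel)+3=h, a(vowel)+3=d, r(cons)+6=x.

hdx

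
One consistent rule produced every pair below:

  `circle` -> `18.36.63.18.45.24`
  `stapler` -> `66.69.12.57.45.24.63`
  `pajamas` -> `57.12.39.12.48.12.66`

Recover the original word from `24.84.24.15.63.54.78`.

With a=1..z=26, the number is 3·pos + 9.
Reversing it on 24.84.24.15.63.54.78: 24→(24−9)÷3=5=e, 84→(84−9)÷3=25=y, 24→(24−9)÷3=5=e, 15→(15−9)÷3=2=b, 63→(63−9)÷3=18=r, 54→(54−9)÷3=15=o, 78→(78−9)÷3=23=w.

eyebrow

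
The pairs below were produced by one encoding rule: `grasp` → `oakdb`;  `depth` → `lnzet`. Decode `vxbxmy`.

In grasp: g→o is +8, r→a is +9, a→k is +10, s→d is +11 — the shift increases by 1 each position. The shift increases by 1 at each position, starting from +8: 8, 9, 10, ….
Decoding vxbxmy: v−8=n, x−9=o, b−10=r, x−11=m, m−12=a, y−13=l.

normal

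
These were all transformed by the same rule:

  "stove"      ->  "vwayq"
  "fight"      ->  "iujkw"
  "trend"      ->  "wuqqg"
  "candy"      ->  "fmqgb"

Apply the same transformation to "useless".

The shift depends on letter class: consonant s→v is +3, but vowel o→a is +12. Vowels shift forward by 12 and consonants shift forward by 3.
On useless: u(vowel)+12=g, s(cons)+3=v, e(vowel)+12=q, l(cons)+3=o, e(vowel)+12=q, s(cons)+3=v, s(cons)+3=v.

gvqoqvv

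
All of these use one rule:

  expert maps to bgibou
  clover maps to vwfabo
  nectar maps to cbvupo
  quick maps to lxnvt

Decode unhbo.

e(4)→b(1) and x(23)→g(6) fit y≡3x+15 (mod 26); the inverse of 3 mod 26 is 9. Treating letters as 0–25, the rule is x ↦ 3x + 15 (mod 26).
Decoding unhbo: u(20)→9·(20−15)≡19=t; n(13)→9·(13−15)≡8=i; h(7)→9·(7−15)≡6=g; b(1)→9·(1−15)≡4=e; o(14)→9·(14−15)≡17=r (all mod 26).

tiger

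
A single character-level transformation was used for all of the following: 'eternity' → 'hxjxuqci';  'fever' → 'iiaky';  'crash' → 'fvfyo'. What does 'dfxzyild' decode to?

Letter i (0-indexed) is shifted by i+3, so successive shifts are 3, 4, 5, ….
Undoing it on dfxzyild: d−3=a, f−4=b, x−5=s, z−6=t, y−7=r, i−8=a, l−9=c, d−10=t.

abstract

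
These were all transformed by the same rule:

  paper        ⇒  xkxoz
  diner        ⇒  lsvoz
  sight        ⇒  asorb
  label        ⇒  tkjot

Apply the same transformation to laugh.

tkcqp

Shifts by position in paper: pos 0: p→x (+8), pos 1: a→k (+10), pos 2: p→x (+8), pos 3: e→o (+10) — repeating every 2. A repeating key of period 2 is used — shifts +8, +10 over and over.
For laugh: l+8=t, a+10=k, u+8=c, g+10=q, h+8=p.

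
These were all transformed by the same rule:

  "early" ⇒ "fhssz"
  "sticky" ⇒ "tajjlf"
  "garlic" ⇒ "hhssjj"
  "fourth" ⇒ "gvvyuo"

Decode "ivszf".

horse

Shifts by position in early: pos 0: e→f (+1), pos 1: a→h (+7), pos 2: r→s (+1), pos 3: l→s (+7) — repeating every 2. The shifts repeat in a cycle of length 2: positions 0,1,… shift by +1, +7, then the pattern repeats.
Decoding ivszf: i−1=h, v−7=o, s−1=r, z−7=s, f−1=e.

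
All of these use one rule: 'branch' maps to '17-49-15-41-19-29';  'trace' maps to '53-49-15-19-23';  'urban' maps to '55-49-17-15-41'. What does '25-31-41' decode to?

fin

The formula is n = 2×(alphabet index, a=1) + 13.
Decoding 25-31-41: 25→(25−13)÷2=6=f, 31→(31−13)÷2=9=i, 41→(41−13)÷2=14=n.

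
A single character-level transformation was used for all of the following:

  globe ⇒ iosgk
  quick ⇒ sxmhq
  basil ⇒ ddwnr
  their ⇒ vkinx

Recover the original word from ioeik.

glade

In globe: g→i is +2, l→o is +3, o→s is +4, b→g is +5 — the shift increases by 1 each position. The shift increases by 1 at each position, starting from +2: 2, 3, 4, ….
Decoding ioeik: i−2=g, o−3=l, e−4=a, i−5=d, k−6=e.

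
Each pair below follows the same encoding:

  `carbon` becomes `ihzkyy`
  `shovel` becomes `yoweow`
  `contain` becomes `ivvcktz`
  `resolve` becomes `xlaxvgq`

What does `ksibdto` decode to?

elastic

In carbon: c→i is +6, a→h is +7, r→z is +8, b→k is +9 — the shift increases by 1 each position. The shift increases by 1 at each position, starting from +6: 6, 7, 8, ….
Reversing it on ksibdto: k−6=e, s−7=l, i−8=a, b−9=s, d−10=t, t−11=i, o−12=c.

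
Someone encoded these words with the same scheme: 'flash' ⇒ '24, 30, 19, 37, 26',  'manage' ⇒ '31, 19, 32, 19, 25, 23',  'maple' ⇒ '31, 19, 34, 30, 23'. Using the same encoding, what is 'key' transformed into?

f is letter #6 and maps to 24: an offset of 18. The number is (letter's place in the alphabet, a=1) + 18.
On key: k=11→29, e=5→23, y=25→43.

29, 23, 43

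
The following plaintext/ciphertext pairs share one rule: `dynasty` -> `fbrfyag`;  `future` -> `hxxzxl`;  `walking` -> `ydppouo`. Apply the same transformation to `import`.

kpttxa

In dynasty: d→f is +2, y→b is +3, n→r is +4, a→f is +5 — the shift increases by 1 each position. Letter i (0-indexed) is shifted by i+2, so successive shifts are 2, 3, 4, ….
On import: i+2=k, m+3=p, p+4=t, o+5=t, r+6=x, t+7=a.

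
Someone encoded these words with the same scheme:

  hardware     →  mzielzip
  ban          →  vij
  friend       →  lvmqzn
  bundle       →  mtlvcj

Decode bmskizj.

The output letters match the input read backwards, each shifted +8: hardware reversed is erawdrah. Read the word backwards and shift each letter +8.
Reversing it on bmskizj: shift back: b−8=t, m−8=e, s−8=k, k−8=c, i−8=a, z−8=r, j−8=b → tekcarb; then reverse → bracket.

bracket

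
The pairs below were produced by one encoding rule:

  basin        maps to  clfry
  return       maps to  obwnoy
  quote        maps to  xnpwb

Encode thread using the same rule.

b(1)→c(2) and a(0)→l(11) fit y≡17x+11 (mod 26); the inverse of 17 mod 26 is 23. Each letter's alphabet position (a=0..z=25) is mapped through 17·x+11 mod 26 — an affine cipher.
On thread: t(19)→17·19+11≡22=w; h(7)→17·7+11≡0=a; r(17)→17·17+11≡14=o; e(4)→17·4+11≡1=b; a(0)→17·0+11≡11=l; d(3)→17·3+11≡10=k (all mod 26).

waoblk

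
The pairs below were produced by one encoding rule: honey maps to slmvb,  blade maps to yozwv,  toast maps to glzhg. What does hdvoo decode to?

Each pair mirrors across the alphabet (h↔s, o↔l, n↔m): positions sum to 25. Letters are reflected about the middle of the alphabet (position → 25−position): Atbash.
Decoding hdvoo: h↔s, d↔w, v↔e, o↔l, o↔l.

swell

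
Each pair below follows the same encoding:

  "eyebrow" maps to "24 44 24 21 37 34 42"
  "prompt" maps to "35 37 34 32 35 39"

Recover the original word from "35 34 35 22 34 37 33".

popcorn

The number is (letter's place in the alphabet, a=1) + 19.
Undoing it on 35 34 35 22 34 37 33: 35→(35−19)÷1=16=p, 34→(34−19)÷1=15=o, 35→(35−19)÷1=16=p, 22→(22−19)÷1=3=c, 34→(34−19)÷1=15=o, 37→(37−19)÷1=18=r, 33→(33−19)÷1=14=n.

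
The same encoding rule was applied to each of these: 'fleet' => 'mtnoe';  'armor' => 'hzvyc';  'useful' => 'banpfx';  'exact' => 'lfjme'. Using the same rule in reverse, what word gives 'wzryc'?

In fleet: f→m is +7, l→t is +8, e→n is +9, e→o is +10 — the shift increases by 1 each position. The shift increases by 1 at each position, starting from +7: 7, 8, 9, ….
Reversing it on wzryc: w−7=p, z−8=r, r−9=i, y−10=o, c−11=r.

prior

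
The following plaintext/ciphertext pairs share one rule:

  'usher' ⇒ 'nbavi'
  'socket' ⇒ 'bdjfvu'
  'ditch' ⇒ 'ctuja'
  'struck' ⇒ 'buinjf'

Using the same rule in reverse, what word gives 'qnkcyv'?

u(20)→n(13) and s(18)→b(1) fit y≡19x+23 (mod 26); the inverse of 19 mod 26 is 11. Each letter's alphabet position (a=0..z=25) is mapped through 19·x+23 mod 26 — an affine cipher.
Decoding qnkcyv: q(16)→11·(16−23)≡1=b; n(13)→11·(13−23)≡20=u; k(10)→11·(10−23)≡13=n; c(2)→11·(2−23)≡3=d; y(24)→11·(24−23)≡11=l; v(21)→11·(21−23)≡4=e (all mod 26).

bundle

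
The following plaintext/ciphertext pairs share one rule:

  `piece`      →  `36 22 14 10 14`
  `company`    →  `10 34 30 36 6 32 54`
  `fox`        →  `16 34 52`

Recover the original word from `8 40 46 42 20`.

p(#16)→36 and i(#9)→22: differences scale by 2, so n = 2·pos + 4. The formula is n = 2×(alphabet index, a=1) + 4.
Reversing it on 8 40 46 42 20: 8→(8−4)÷2=2=b, 40→(40−4)÷2=18=r, 46→(46−4)÷2=21=u, 42→(42−4)÷2=19=s, 20→(20−4)÷2=8=h.

brush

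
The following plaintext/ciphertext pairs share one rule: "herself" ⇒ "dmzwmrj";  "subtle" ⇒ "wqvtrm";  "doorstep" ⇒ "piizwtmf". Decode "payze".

h(7)→d(3) and e(4)→m(12) fit y≡23x+24 (mod 26); the inverse of 23 mod 26 is 17. This is an affine cipher: with a=0,…,z=25, each position x becomes (23x+24) mod 26.
Reversing it on payze: p(15)→17·(15−24)≡3=d; a(0)→17·(0−24)≡8=i; y(24)→17·(24−24)≡0=a; z(25)→17·(25−24)≡17=r; e(4)→17·(4−24)≡24=y (all mod 26).

diary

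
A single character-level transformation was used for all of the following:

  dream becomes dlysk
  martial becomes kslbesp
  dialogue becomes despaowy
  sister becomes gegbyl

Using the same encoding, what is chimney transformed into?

Treating letters as 0–25, the rule is x ↦ 21x + 18 (mod 26).
For chimney: c(2)→21·2+18≡8=i; h(7)→21·7+18≡9=j; i(8)→21·8+18≡4=e; m(12)→21·12+18≡10=k; n(13)→21·13+18≡5=f; e(4)→21·4+18≡24=y; y(24)→21·24+18≡2=c (all mod 26).

ijekfyc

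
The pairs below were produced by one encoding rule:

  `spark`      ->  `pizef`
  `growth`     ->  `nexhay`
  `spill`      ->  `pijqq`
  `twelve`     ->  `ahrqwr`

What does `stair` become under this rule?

pazje

s(18)→p(15) and p(15)→i(8) fit y≡11x+25 (mod 26); the inverse of 11 mod 26 is 19. Treating letters as 0–25, the rule is x ↦ 11x + 25 (mod 26).
On stair: s(18)→11·18+25≡15=p; t(19)→11·19+25≡0=a; a(0)→11·0+25≡25=z; i(8)→11·8+25≡9=j; r(17)→11·17+25≡4=e (all mod 26).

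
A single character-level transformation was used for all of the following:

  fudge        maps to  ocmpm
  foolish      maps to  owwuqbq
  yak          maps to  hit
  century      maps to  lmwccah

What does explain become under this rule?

The shift depends on letter class: consonant f→o is +9, but vowel u→c is +8. The rule splits by letter class: vowels +8, consonants +9.
On explain: e(vowel)+8=m, x(cons)+9=g, p(cons)+9=y, l(cons)+9=u, a(vowel)+8=i, i(vowel)+8=q, n(cons)+9=w.

mgyuiqw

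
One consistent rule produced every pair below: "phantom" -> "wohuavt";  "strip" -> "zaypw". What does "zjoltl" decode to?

Compare letters: p→w is +7, h→o is +7, a→h is +7 — a constant shift. It's a constant shift of +7 (ROT7).
Reversing it on zjoltl: z−7=s, j−7=c, o−7=h, l−7=e, t−7=m, l−7=e.

scheme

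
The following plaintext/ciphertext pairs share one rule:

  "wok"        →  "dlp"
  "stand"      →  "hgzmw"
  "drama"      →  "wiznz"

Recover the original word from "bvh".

yes

Each pair mirrors across the alphabet (w↔d, o↔l, k↔p): positions sum to 25. This is the alphabet-reversal cipher (Atbash): a becomes z, b becomes y, etc.
Decoding bvh: b↔y, v↔e, h↔s.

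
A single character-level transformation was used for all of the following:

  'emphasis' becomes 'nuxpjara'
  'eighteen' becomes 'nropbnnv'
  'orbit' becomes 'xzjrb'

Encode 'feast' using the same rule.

The shift depends on letter class: consonant m→u is +8, but vowel e→n is +9. Vowels shift forward by 9 and consonants shift forward by 8.
For feast: f(cons)+8=n, e(vowel)+9=n, a(vowel)+9=j, s(cons)+8=a, t(cons)+8=b.

nnjab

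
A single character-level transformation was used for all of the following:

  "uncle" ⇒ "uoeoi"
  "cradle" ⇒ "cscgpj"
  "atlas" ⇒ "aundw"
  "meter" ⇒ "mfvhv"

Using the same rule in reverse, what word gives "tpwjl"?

Letter i (0-indexed) is shifted by i+0, so successive shifts are 0, 1, 2, ….
Reversing it on tpwjl: t−0=t, p−1=o, w−2=u, j−3=g, l−4=h.

tough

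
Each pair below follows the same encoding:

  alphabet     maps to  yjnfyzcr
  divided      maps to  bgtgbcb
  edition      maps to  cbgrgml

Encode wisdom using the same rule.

Compare letters: a→y is +24, l→j is +24, p→n is +24 — a constant shift. It's a constant shift of +24 (ROT24).
Applying it to wisdom: w+24=u, i+24=g, s+24=q, d+24=b, o+24=m, m+24=k.

ugqbmk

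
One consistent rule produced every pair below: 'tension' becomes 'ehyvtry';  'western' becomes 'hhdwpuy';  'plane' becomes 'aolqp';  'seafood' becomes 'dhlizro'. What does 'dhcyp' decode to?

serve

Shifts by position in tension: pos 0: t→e (+11), pos 1: e→h (+3), pos 2: n→y (+11), pos 3: s→v (+3) — repeating every 2. A repeating key of period 2 is used — shifts +11, +3 over and over.
Decoding dhcyp: d−11=s, h−3=e, c−11=r, y−3=v, p−11=e.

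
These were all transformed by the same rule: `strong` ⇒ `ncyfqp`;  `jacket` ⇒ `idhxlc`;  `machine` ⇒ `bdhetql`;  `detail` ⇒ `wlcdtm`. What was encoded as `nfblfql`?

Each letter's alphabet position (a=0..z=25) is mapped through 15·x+3 mod 26 — an affine cipher.
Reversing it on nfblfql: n(13)→7·(13−3)≡18=s; f(5)→7·(5−3)≡14=o; b(1)→7·(1−3)≡12=m; l(11)→7·(11−3)≡4=e; f(5)→7·(5−3)≡14=o; q(16)→7·(16−3)≡13=n; l(11)→7·(11−3)≡4=e (all mod 26).

someone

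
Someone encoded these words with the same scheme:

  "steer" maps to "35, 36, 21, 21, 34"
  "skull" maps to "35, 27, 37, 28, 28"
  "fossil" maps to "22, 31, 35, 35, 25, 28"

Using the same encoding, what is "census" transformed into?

19, 21, 30, 35, 37, 35

s is letter #19 and maps to 35: an offset of 16. Each letter is replaced by its alphabet position (a=1..z=26) + 16.
On census: c=3→19, e=5→21, n=14→30, s=19→35, u=21→37, s=19→35.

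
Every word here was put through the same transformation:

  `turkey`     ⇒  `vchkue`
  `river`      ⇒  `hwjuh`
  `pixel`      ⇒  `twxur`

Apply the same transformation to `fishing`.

bwopwfi

t(19)→v(21) and u(20)→c(2) fit y≡7x+18 (mod 26); the inverse of 7 mod 26 is 15. Each letter's alphabet position (a=0..z=25) is mapped through 7·x+18 mod 26 — an affine cipher.
On fishing: f(5)→7·5+18≡1=b; i(8)→7·8+18≡22=w; s(18)→7·18+18≡14=o; h(7)→7·7+18≡15=p; i(8)→7·8+18≡22=w; n(13)→7·13+18≡5=f; g(6)→7·6+18≡8=i (all mod 26).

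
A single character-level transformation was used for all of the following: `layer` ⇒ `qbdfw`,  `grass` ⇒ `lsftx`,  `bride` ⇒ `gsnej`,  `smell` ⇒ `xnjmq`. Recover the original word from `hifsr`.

charm

Shifts by position in layer: pos 0: l→q (+5), pos 1: a→b (+1), pos 2: y→d (+5), pos 3: e→f (+1) — repeating every 2. A repeating key of period 2 is used — shifts +5, +1 over and over.
Reversing it on hifsr: h−5=c, i−1=h, f−5=a, s−1=r, r−5=m.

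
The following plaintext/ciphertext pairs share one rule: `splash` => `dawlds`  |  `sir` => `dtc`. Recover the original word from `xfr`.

Compare letters: s→d is +11, p→a is +11, l→w is +11 — a constant shift. Every letter moves 11 places later in the alphabet, wrapping around z→a.
Decoding xfr: x−11=m, f−11=u, r−11=g.

mug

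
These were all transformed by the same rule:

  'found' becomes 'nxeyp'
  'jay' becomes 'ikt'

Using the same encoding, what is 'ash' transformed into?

rck

The output letters match the input read backwards, each shifted +10: found reversed is dnuof. Two steps: reverse the string, then apply a Caesar shift of +10.
For ash: reverse → hsa; then shift: h+10=r, s+10=c, a+10=k.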